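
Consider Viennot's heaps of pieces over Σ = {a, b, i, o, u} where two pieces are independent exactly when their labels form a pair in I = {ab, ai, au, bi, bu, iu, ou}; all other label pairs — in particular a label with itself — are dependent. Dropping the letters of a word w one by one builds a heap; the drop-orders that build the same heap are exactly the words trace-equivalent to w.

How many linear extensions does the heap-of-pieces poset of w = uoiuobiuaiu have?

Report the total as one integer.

3960

piece 0:u — minimal
piece 1:o — minimal
piece 2:i rests on {1:o}
piece 3:u rests on {0:u}
piece 4:o rests on {2:i}
piece 5:b rests on {4:o}
piece 6:i rests on {4:o}
piece 7:u rests on {3:u}
piece 8:a rests on {4:o}
piece 9:i rests on {6:i}
piece 10:u rests on {7:u}
minimal pieces: {0:u, 1:o}
ways to finish when only these pieces remain (= sum over removing one remaining piece with nothing left below it):
  1 left: {5}→1  {8}→1  {9}→1  {10}→1
  2 left: {5,8}→2  {5,9}→2  {5,10}→2  {6,9}→1  {7,10}→1  {8,9}→2  {8,10}→2  {9,10}→2
  3 left: {3,7,10}→1  {5,6,9}→3  {5,7,10}→3  {5,8,9}→6  {5,8,10}→6  {5,9,10}→6  {6,8,9}→3  {6,9,10}→3  {7,8,10}→3  {7,9,10}→3  {8,9,10}→6
  4 left: {0,3,7,10}→1  {3,5,7,10}→4  {3,7,8,10}→4  {3,7,9,10}→4  {5,6,8,9}→12  {5,6,9,10}→12  {5,7,8,10}→12  {5,7,9,10}→12  {5,8,9,10}→24  {6,7,9,10}→6  {6,8,9,10}→12  {7,8,9,10}→12
  5 left: {0,3,5,7,10}→5  {0,3,7,8,10}→5  {0,3,7,9,10}→5  {3,5,7,8,10}→20  {3,5,7,9,10}→20  {3,6,7,9,10}→10  {3,7,8,9,10}→20  {4,5,6,8,9}→12  {5,6,7,9,10}→30  {5,6,8,9,10}→60  {5,7,8,9,10}→60  {6,7,8,9,10}→30
  6 left: {0,3,5,7,8,10}→30  {0,3,5,7,9,10}→30  {0,3,6,7,9,10}→15  {0,3,7,8,9,10}→30  {2,4,5,6,8,9}→12  {3,5,6,7,9,10}→60  {3,5,7,8,9,10}→120  {3,6,7,8,9,10}→60  {4,5,6,8,9,10}→72  {5,6,7,8,9,10}→180
  7 left: {0,3,5,6,7,9,10}→105  {0,3,5,7,8,9,10}→210  {0,3,6,7,8,9,10}→105  {1,2,4,5,6,8,9}→12  {2,4,5,6,8,9,10}→84  {3,5,6,7,8,9,10}→420  {4,5,6,7,8,9,10}→252
  8 left: {0,3,5,6,7,8,9,10}→840  {1,2,4,5,6,8,9,10}→96  {2,4,5,6,7,8,9,10}→336  {3,4,5,6,7,8,9,10}→672
  9 left: {0,3,4,5,6,7,8,9,10}→1512  {1,2,4,5,6,7,8,9,10}→432  {2,3,4,5,6,7,8,9,10}→1008
  placing 0:u first → 1440 extensions
  placing 1:o first → 2520 extensions
total linear extensions = 3960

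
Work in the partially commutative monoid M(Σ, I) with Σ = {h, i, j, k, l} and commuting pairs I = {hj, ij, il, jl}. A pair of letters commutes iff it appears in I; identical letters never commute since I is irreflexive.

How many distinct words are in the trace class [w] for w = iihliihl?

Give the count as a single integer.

3

piece 0:i — minimal
piece 1:i rests on {0:i}
piece 2:h rests on {1:i}
piece 3:l rests on {2:h}
piece 4:i rests on {2:h}
piece 5:i rests on {4:i}
piece 6:h rests on {3:l, 5:i}
piece 7:l rests on {6:h}
minimal pieces: {0:i}
ways to finish when only these pieces remain (= sum over removing one remaining piece with nothing left below it):
  1 left: {7}→1
  2 left: {6,7}→1
  3 left: {3,6,7}→1  {5,6,7}→1
  4 left: {3,5,6,7}→2  {4,5,6,7}→1
  5 left: {3,4,5,6,7}→3
  6 left: {2,3,4,5,6,7}→3
  placing 0:i first → 3 extensions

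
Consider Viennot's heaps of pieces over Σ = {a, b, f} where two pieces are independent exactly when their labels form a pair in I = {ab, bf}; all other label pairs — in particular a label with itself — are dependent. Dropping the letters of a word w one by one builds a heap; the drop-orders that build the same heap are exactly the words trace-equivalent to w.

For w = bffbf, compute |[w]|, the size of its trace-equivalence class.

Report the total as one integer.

10

0(b) covers ∅
1(f) covers ∅
2(f) covers 1:f
3(b) covers 0:b
4(f) covers 2:f
floor of heap: 0:b, 1:f
completions by unplaced set U, small U first (add the entries for U minus each lowest piece of U):
  |U|=1: {3}:1  {4}:1
  |U|=2: {0,3}:1  {2,4}:1  {3,4}:2
  |U|=3: {0,3,4}:3  {1,2,4}:1  {2,3,4}:3
  start at 0(b): 4
  start at 1(f): 6
sum over floor = 10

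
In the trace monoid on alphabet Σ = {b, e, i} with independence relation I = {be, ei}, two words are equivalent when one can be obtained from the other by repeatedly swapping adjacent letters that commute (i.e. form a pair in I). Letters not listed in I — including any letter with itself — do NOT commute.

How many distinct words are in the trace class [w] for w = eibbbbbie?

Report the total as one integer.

36

piece 0:e — minimal
piece 1:i — minimal
piece 2:b rests on {1:i}
piece 3:b rests on {2:b}
piece 4:b rests on {3:b}
piece 5:b rests on {4:b}
piece 6:b rests on {5:b}
piece 7:i rests on {6:b}
piece 8:e rests on {0:e}
minimal pieces: {0:e, 1:i}
ways to finish when only these pieces remain (= sum over removing one remaining piece with nothing left below it):
  1 left: {7}→1  {8}→1
  2 left: {0,8}→1  {6,7}→1  {7,8}→2
  3 left: {0,7,8}→3  {5,6,7}→1  {6,7,8}→3
  4 left: {0,6,7,8}→6  {4,5,6,7}→1  {5,6,7,8}→4
  5 left: {0,5,6,7,8}→10  {3,4,5,6,7}→1  {4,5,6,7,8}→5
  6 left: {0,4,5,6,7,8}→15  {2,3,4,5,6,7}→1  {3,4,5,6,7,8}→6
  7 left: {0,3,4,5,6,7,8}→21  {1,2,3,4,5,6,7}→1  {2,3,4,5,6,7,8}→7
  placing 0:e first → 8 extensions
  placing 1:i first → 28 extensions
total linear extensions = 36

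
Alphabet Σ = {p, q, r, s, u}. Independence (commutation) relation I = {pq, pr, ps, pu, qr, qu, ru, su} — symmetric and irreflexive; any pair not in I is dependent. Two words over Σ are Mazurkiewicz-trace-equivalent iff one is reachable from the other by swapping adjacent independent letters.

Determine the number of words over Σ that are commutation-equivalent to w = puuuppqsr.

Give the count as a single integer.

piece 0:p — minimal
piece 1:u — minimal
piece 2:u rests on {1:u}
piece 3:u rests on {2:u}
piece 4:p rests on {0:p}
piece 5:p rests on {4:p}
piece 6:q — minimal
piece 7:s rests on {6:q}
piece 8:r rests on {7:s}
minimal pieces: {0:p, 1:u, 6:q}
ways to finish when only these pieces remain (= sum over removing one remaining piece with nothing left below it):
  1 left: {3}→1  {5}→1  {8}→1
  2 left: {2,3}→1  {3,5}→2  {3,8}→2  {4,5}→1  {5,8}→2  {7,8}→1
  3 left: {0,4,5}→1  {1,2,3}→1  {2,3,5}→3  {2,3,8}→3  {3,4,5}→3  {3,5,8}→6  {3,7,8}→3  {4,5,8}→3  {5,7,8}→3  {6,7,8}→1
  4 left: {0,3,4,5}→4  {0,4,5,8}→4  {1,2,3,5}→4  {1,2,3,8}→4  {2,3,4,5}→6  {2,3,5,8}→12  {2,3,7,8}→6  {3,4,5,8}→12  {3,5,7,8}→12  {3,6,7,8}→4  {4,5,7,8}→6  {5,6,7,8}→4
  5 left: {0,2,3,4,5}→10  {0,3,4,5,8}→20  {0,4,5,7,8}→10  {1,2,3,4,5}→10  {1,2,3,5,8}→20  {1,2,3,7,8}→10  {2,3,4,5,8}→30  {2,3,5,7,8}→30  {2,3,6,7,8}→10  {3,4,5,7,8}→30  {3,5,6,7,8}→20  {4,5,6,7,8}→10
  6 left: {0,1,2,3,4,5}→20  {0,2,3,4,5,8}→60  {0,3,4,5,7,8}→60  {0,4,5,6,7,8}→20  {1,2,3,4,5,8}→60  {1,2,3,5,7,8}→60  {1,2,3,6,7,8}→20  {2,3,4,5,7,8}→90  {2,3,5,6,7,8}→60  {3,4,5,6,7,8}→60
  7 left: {0,1,2,3,4,5,8}→140  {0,2,3,4,5,7,8}→210  {0,3,4,5,6,7,8}→140  {1,2,3,4,5,7,8}→210  {1,2,3,5,6,7,8}→140  {2,3,4,5,6,7,8}→210
  placing 0:p first → 560 extensions
  placing 1:u first → 560 extensions
  placing 6:q first → 560 extensions
total linear extensions = 1680

1680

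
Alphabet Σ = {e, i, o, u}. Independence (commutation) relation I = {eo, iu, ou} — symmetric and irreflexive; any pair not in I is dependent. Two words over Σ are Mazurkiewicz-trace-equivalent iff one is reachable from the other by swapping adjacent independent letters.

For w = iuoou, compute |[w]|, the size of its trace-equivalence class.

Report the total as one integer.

#0=i has no predecessor
#1=u has no predecessor
#2=o depends on [0:i]
#3=o depends on [2:o]
#4=u depends on [1:u]
sources: [0:i, 1:u]
N(rest) = Σ N(rest − s) over sources s of rest; N(one piece) = 1:
  size 1 → [3]=1  [4]=1
  size 2 → [1,4]=1  [2,3]=1  [3,4]=2
  size 3 → [0,2,3]=1  [1,3,4]=3  [2,3,4]=3
  first=0(i) contributes 6
  first=1(u) contributes 4
|[w]| = 10

10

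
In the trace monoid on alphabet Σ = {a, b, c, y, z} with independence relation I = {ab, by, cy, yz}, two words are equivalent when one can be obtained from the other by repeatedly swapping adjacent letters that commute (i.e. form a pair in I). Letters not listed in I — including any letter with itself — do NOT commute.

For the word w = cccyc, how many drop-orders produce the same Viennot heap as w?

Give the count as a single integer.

5

0(c) covers ∅
1(c) covers 0:c
2(c) covers 1:c
3(y) covers ∅
4(c) covers 2:c
floor of heap: 0:c, 3:y
completions by unplaced set U, small U first (add the entries for U minus each lowest piece of U):
  |U|=1: {3}:1  {4}:1
  |U|=2: {2,4}:1  {3,4}:2
  |U|=3: {1,2,4}:1  {2,3,4}:3
  start at 0(c): 4
  start at 3(y): 1
sum over floor = 5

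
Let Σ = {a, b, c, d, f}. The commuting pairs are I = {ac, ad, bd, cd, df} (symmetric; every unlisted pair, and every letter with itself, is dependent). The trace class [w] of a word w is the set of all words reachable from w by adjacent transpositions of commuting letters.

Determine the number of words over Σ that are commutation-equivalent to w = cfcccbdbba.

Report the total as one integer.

#0=c has no predecessor
#1=f depends on [0:c]
#2=c depends on [1:f]
#3=c depends on [2:c]
#4=c depends on [3:c]
#5=b depends on [4:c]
#6=d has no predecessor
#7=b depends on [5:b]
#8=b depends on [7:b]
#9=a depends on [8:b]
sources: [0:c, 6:d]
N(rest) = Σ N(rest − s) over sources s of rest; N(one piece) = 1:
  size 1 → [6]=1  [9]=1
  size 2 → [6,9]=2  [8,9]=1
  size 3 → [6,8,9]=3  [7,8,9]=1
  size 4 → [5,7,8,9]=1  [6,7,8,9]=4
  size 5 → [4,5,7,8,9]=1  [5,6,7,8,9]=5
  size 6 → [3,4,5,7,8,9]=1  [4,5,6,7,8,9]=6
  size 7 → [2,3,4,5,7,8,9]=1  [3,4,5,6,7,8,9]=7
  size 8 → [1,2,3,4,5,7,8,9]=1  [2,3,4,5,6,7,8,9]=8
  first=0(c) contributes 9
  first=6(d) contributes 1
|[w]| = 10

10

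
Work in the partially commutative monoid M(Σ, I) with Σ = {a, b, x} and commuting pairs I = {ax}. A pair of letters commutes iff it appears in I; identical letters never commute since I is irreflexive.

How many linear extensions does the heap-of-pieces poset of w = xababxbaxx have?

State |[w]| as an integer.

6

#0=x has no predecessor
#1=a has no predecessor
#2=b depends on [0:x, 1:a]
#3=a depends on [2:b]
#4=b depends on [3:a]
#5=x depends on [4:b]
#6=b depends on [5:x]
#7=a depends on [6:b]
#8=x depends on [6:b]
#9=x depends on [8:x]
sources: [0:x, 1:a]
N(rest) = Σ N(rest − s) over sources s of rest; N(one piece) = 1:
  size 1 → [7]=1  [9]=1
  size 2 → [7,9]=2  [8,9]=1
  size 3 → [7,8,9]=3
  size 4 → [6,7,8,9]=3
  size 5 → [5,6,7,8,9]=3
  size 6 → [4,5,6,7,8,9]=3
  size 7 → [3,4,5,6,7,8,9]=3
  size 8 → [2,3,4,5,6,7,8,9]=3
  first=0(x) contributes 3
  first=1(a) contributes 3
|[w]| = 6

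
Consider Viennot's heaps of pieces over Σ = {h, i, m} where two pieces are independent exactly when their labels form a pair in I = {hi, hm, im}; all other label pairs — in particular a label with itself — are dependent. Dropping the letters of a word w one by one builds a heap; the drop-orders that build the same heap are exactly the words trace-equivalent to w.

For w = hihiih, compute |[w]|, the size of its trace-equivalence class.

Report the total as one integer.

piece 0:h — minimal
piece 1:i — minimal
piece 2:h rests on {0:h}
piece 3:i rests on {1:i}
piece 4:i rests on {3:i}
piece 5:h rests on {2:h}
minimal pieces: {0:h, 1:i}
ways to finish when only these pieces remain (= sum over removing one remaining piece with nothing left below it):
  1 left: {4}→1  {5}→1
  2 left: {2,5}→1  {3,4}→1  {4,5}→2
  3 left: {0,2,5}→1  {1,3,4}→1  {2,4,5}→3  {3,4,5}→3
  4 left: {0,2,4,5}→4  {1,3,4,5}→4  {2,3,4,5}→6
  placing 0:h first → 10 extensions
  placing 1:i first → 10 extensions
total linear extensions = 20

20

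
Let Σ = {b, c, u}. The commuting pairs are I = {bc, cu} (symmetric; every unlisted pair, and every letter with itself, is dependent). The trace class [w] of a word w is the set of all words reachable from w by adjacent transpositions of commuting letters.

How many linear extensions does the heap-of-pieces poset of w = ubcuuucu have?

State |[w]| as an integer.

#0=u has no predecessor
#1=b depends on [0:u]
#2=c has no predecessor
#3=u depends on [1:b]
#4=u depends on [3:u]
#5=u depends on [4:u]
#6=c depends on [2:c]
#7=u depends on [5:u]
sources: [0:u, 2:c]
N(rest) = Σ N(rest − s) over sources s of rest; N(one piece) = 1:
  size 1 → [6]=1  [7]=1
  size 2 → [2,6]=1  [5,7]=1  [6,7]=2
  size 3 → [2,6,7]=3  [4,5,7]=1  [5,6,7]=3
  size 4 → [2,5,6,7]=6  [3,4,5,7]=1  [4,5,6,7]=4
  size 5 → [1,3,4,5,7]=1  [2,4,5,6,7]=10  [3,4,5,6,7]=5
  size 6 → [0,1,3,4,5,7]=1  [1,3,4,5,6,7]=6  [2,3,4,5,6,7]=15
  first=0(u) contributes 21
  first=2(c) contributes 7
|[w]| = 28

28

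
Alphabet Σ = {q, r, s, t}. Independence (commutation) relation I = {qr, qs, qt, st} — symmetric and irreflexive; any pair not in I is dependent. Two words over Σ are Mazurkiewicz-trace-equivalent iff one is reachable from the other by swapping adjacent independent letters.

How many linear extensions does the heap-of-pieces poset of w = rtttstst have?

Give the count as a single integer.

piece 0:r — minimal
piece 1:t rests on {0:r}
piece 2:t rests on {1:t}
piece 3:t rests on {2:t}
piece 4:s rests on {0:r}
piece 5:t rests on {3:t}
piece 6:s rests on {4:s}
piece 7:t rests on {5:t}
minimal pieces: {0:r}
ways to finish when only these pieces remain (= sum over removing one remaining piece with nothing left below it):
  1 left: {6}→1  {7}→1
  2 left: {4,6}→1  {5,7}→1  {6,7}→2
  3 left: {3,5,7}→1  {4,6,7}→3  {5,6,7}→3
  4 left: {2,3,5,7}→1  {3,5,6,7}→4  {4,5,6,7}→6
  5 left: {1,2,3,5,7}→1  {2,3,5,6,7}→5  {3,4,5,6,7}→10
  6 left: {1,2,3,5,6,7}→6  {2,3,4,5,6,7}→15
  placing 0:r first → 21 extensions

21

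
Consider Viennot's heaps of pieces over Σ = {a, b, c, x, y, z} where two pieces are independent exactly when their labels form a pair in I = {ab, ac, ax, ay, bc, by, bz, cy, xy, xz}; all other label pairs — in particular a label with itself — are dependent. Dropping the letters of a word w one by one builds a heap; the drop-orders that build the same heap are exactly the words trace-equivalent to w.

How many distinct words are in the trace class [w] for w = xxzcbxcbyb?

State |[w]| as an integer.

162

drop 0:x onto floor
drop 1:x onto {0:x}
drop 2:z onto floor
drop 3:c onto {1:x, 2:z}
drop 4:b onto {1:x}
drop 5:x onto {3:c, 4:b}
drop 6:c onto {5:x}
drop 7:b onto {5:x}
drop 8:y onto {2:z}
drop 9:b onto {7:b}
ground layer = {0:x, 2:z}
drop-orders for the pieces not yet dropped (sum over which currently-grounded one goes next):
  1 to go: {6} 1  {8} 1  {9} 1
  2 to go: {6,8} 2  {6,9} 2  {7,9} 1  {8,9} 2
  3 to go: {6,7,9} 3  {6,8,9} 6  {7,8,9} 3
  4 to go: {5,6,7,9} 3  {6,7,8,9} 12
  5 to go: {3,5,6,7,9} 3  {4,5,6,7,9} 3  {5,6,7,8,9} 15
  6 to go: {3,4,5,6,7,9} 6  {3,5,6,7,8,9} 18  {4,5,6,7,8,9} 18
  7 to go: {1,3,4,5,6,7,9} 6  {2,3,5,6,7,8,9} 18  {3,4,5,6,7,8,9} 42
  8 to go: {0,1,3,4,5,6,7,9} 6  {1,3,4,5,6,7,8,9} 48  {2,3,4,5,6,7,8,9} 60
  if 0:x drops first: 108 orders
  if 2:z drops first: 54 orders
heap linearizations: 162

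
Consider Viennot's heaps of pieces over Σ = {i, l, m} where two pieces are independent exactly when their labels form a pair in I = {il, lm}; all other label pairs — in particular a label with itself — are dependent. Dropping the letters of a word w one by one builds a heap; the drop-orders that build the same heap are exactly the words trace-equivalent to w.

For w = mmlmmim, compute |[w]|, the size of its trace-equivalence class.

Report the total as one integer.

7

#0=m has no predecessor
#1=m depends on [0:m]
#2=l has no predecessor
#3=m depends on [1:m]
#4=m depends on [3:m]
#5=i depends on [4:m]
#6=m depends on [5:i]
sources: [0:m, 2:l]
N(rest) = Σ N(rest − s) over sources s of rest; N(one piece) = 1:
  size 1 → [2]=1  [6]=1
  size 2 → [2,6]=2  [5,6]=1
  size 3 → [2,5,6]=3  [4,5,6]=1
  size 4 → [2,4,5,6]=4  [3,4,5,6]=1
  size 5 → [1,3,4,5,6]=1  [2,3,4,5,6]=5
  first=0(m) contributes 6
  first=2(l) contributes 1
|[w]| = 7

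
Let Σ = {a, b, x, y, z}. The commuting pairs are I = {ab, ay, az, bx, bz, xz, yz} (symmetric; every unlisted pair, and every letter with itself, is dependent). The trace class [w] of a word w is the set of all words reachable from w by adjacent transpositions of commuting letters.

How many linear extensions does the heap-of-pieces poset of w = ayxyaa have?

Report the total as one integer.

6

drop 0:a onto floor
drop 1:y onto floor
drop 2:x onto {0:a, 1:y}
drop 3:y onto {2:x}
drop 4:a onto {2:x}
drop 5:a onto {4:a}
ground layer = {0:a, 1:y}
drop-orders for the pieces not yet dropped (sum over which currently-grounded one goes next):
  1 to go: {3} 1  {5} 1
  2 to go: {3,5} 2  {4,5} 1
  3 to go: {3,4,5} 3
  4 to go: {2,3,4,5} 3
  if 0:a drops first: 3 orders
  if 1:y drops first: 3 orders
heap linearizations: 6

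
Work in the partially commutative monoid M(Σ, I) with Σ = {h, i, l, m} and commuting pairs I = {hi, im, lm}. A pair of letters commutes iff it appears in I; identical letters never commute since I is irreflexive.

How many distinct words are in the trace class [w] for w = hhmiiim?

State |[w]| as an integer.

35

drop 0:h onto floor
drop 1:h onto {0:h}
drop 2:m onto {1:h}
drop 3:i onto floor
drop 4:i onto {3:i}
drop 5:i onto {4:i}
drop 6:m onto {2:m}
ground layer = {0:h, 3:i}
drop-orders for the pieces not yet dropped (sum over which currently-grounded one goes next):
  1 to go: {5} 1  {6} 1
  2 to go: {2,6} 1  {4,5} 1  {5,6} 2
  3 to go: {1,2,6} 1  {2,5,6} 3  {3,4,5} 1  {4,5,6} 3
  4 to go: {0,1,2,6} 1  {1,2,5,6} 4  {2,4,5,6} 6  {3,4,5,6} 4
  5 to go: {0,1,2,5,6} 5  {1,2,4,5,6} 10  {2,3,4,5,6} 10
  if 0:h drops first: 20 orders
  if 3:i drops first: 15 orders
heap linearizations: 35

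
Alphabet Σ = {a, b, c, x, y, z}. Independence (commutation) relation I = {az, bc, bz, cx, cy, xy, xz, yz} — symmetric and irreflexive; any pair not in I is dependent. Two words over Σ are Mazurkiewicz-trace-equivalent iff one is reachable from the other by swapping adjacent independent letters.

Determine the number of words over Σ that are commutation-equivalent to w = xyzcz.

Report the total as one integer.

drop 0:x onto floor
drop 1:y onto floor
drop 2:z onto floor
drop 3:c onto {2:z}
drop 4:z onto {3:c}
ground layer = {0:x, 1:y, 2:z}
drop-orders for the pieces not yet dropped (sum over which currently-grounded one goes next):
  1 to go: {0} 1  {1} 1  {4} 1
  2 to go: {0,1} 2  {0,4} 2  {1,4} 2  {3,4} 1
  3 to go: {0,1,4} 6  {0,3,4} 3  {1,3,4} 3  {2,3,4} 1
  if 0:x drops first: 4 orders
  if 1:y drops first: 4 orders
  if 2:z drops first: 12 orders
heap linearizations: 20

20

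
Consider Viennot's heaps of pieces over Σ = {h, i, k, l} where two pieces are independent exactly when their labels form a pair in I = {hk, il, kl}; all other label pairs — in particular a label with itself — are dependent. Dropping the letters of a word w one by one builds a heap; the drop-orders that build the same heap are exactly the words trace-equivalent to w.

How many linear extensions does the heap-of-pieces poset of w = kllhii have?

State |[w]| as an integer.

0(k) covers ∅
1(l) covers ∅
2(l) covers 1:l
3(h) covers 2:l
4(i) covers 0:k, 3:h
5(i) covers 4:i
floor of heap: 0:k, 1:l
completions by unplaced set U, small U first (add the entries for U minus each lowest piece of U):
  |U|=1: {5}:1
  |U|=2: {4,5}:1
  |U|=3: {0,4,5}:1  {3,4,5}:1
  |U|=4: {0,3,4,5}:2  {2,3,4,5}:1
  start at 0(k): 1
  start at 1(l): 3
sum over floor = 4

4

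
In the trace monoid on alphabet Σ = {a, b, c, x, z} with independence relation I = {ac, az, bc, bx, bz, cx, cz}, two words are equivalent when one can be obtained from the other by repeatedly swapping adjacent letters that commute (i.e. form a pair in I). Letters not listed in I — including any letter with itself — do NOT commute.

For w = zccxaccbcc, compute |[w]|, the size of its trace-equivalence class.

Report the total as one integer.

210

piece 0:z — minimal
piece 1:c — minimal
piece 2:c rests on {1:c}
piece 3:x rests on {0:z}
piece 4:a rests on {3:x}
piece 5:c rests on {2:c}
piece 6:c rests on {5:c}
piece 7:b rests on {4:a}
piece 8:c rests on {6:c}
piece 9:c rests on {8:c}
minimal pieces: {0:z, 1:c}
ways to finish when only these pieces remain (= sum over removing one remaining piece with nothing left below it):
  1 left: {7}→1  {9}→1
  2 left: {4,7}→1  {7,9}→2  {8,9}→1
  3 left: {3,4,7}→1  {4,7,9}→3  {6,8,9}→1  {7,8,9}→3
  4 left: {0,3,4,7}→1  {3,4,7,9}→4  {4,7,8,9}→6  {5,6,8,9}→1  {6,7,8,9}→4
  5 left: {0,3,4,7,9}→5  {2,5,6,8,9}→1  {3,4,7,8,9}→10  {4,6,7,8,9}→10  {5,6,7,8,9}→5
  6 left: {0,3,4,7,8,9}→15  {1,2,5,6,8,9}→1  {2,5,6,7,8,9}→6  {3,4,6,7,8,9}→20  {4,5,6,7,8,9}→15
  7 left: {0,3,4,6,7,8,9}→35  {1,2,5,6,7,8,9}→7  {2,4,5,6,7,8,9}→21  {3,4,5,6,7,8,9}→35
  8 left: {0,3,4,5,6,7,8,9}→70  {1,2,4,5,6,7,8,9}→28  {2,3,4,5,6,7,8,9}→56
  placing 0:z first → 84 extensions
  placing 1:c first → 126 extensions
total linear extensions = 210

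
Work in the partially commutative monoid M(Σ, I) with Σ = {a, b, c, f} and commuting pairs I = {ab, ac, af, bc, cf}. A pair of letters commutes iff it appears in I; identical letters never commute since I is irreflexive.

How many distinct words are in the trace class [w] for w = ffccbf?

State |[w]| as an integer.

15

drop 0:f onto floor
drop 1:f onto {0:f}
drop 2:c onto floor
drop 3:c onto {2:c}
drop 4:b onto {1:f}
drop 5:f onto {4:b}
ground layer = {0:f, 2:c}
drop-orders for the pieces not yet dropped (sum over which currently-grounded one goes next):
  1 to go: {3} 1  {5} 1
  2 to go: {2,3} 1  {3,5} 2  {4,5} 1
  3 to go: {1,4,5} 1  {2,3,5} 3  {3,4,5} 3
  4 to go: {0,1,4,5} 1  {1,3,4,5} 4  {2,3,4,5} 6
  if 0:f drops first: 10 orders
  if 2:c drops first: 5 orders
heap linearizations: 15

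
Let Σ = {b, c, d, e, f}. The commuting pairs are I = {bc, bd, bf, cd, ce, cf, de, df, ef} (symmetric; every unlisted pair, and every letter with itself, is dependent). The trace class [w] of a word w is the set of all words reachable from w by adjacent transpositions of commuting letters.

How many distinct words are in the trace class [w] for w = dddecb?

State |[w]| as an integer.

drop 0:d onto floor
drop 1:d onto {0:d}
drop 2:d onto {1:d}
drop 3:e onto floor
drop 4:c onto floor
drop 5:b onto {3:e}
ground layer = {0:d, 3:e, 4:c}
drop-orders for the pieces not yet dropped (sum over which currently-grounded one goes next):
  1 to go: {2} 1  {4} 1  {5} 1
  2 to go: {1,2} 1  {2,4} 2  {2,5} 2  {3,5} 1  {4,5} 2
  3 to go: {0,1,2} 1  {1,2,4} 3  {1,2,5} 3  {2,3,5} 3  {2,4,5} 6  {3,4,5} 3
  4 to go: {0,1,2,4} 4  {0,1,2,5} 4  {1,2,3,5} 6  {1,2,4,5} 12  {2,3,4,5} 12
  if 0:d drops first: 30 orders
  if 3:e drops first: 20 orders
  if 4:c drops first: 10 orders
heap linearizations: 60

60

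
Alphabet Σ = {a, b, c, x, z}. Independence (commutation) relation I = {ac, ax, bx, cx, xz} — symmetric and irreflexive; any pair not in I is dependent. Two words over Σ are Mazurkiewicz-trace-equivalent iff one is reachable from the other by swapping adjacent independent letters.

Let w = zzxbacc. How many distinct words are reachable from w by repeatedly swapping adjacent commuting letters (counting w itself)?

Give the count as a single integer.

21

#0=z has no predecessor
#1=z depends on [0:z]
#2=x has no predecessor
#3=b depends on [1:z]
#4=a depends on [3:b]
#5=c depends on [3:b]
#6=c depends on [5:c]
sources: [0:z, 2:x]
N(rest) = Σ N(rest − s) over sources s of rest; N(one piece) = 1:
  size 1 → [2]=1  [4]=1  [6]=1
  size 2 → [2,4]=2  [2,6]=2  [4,6]=2  [5,6]=1
  size 3 → [2,4,6]=6  [2,5,6]=3  [4,5,6]=3
  size 4 → [2,4,5,6]=12  [3,4,5,6]=3
  size 5 → [1,3,4,5,6]=3  [2,3,4,5,6]=15
  first=0(z) contributes 18
  first=2(x) contributes 3
|[w]| = 21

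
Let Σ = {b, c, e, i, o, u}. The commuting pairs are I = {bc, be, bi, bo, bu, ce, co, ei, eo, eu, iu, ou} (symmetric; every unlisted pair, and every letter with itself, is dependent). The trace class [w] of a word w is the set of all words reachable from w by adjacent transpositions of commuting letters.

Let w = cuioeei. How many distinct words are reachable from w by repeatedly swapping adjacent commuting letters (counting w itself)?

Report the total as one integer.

drop 0:c onto floor
drop 1:u onto {0:c}
drop 2:i onto {0:c}
drop 3:o onto {2:i}
drop 4:e onto floor
drop 5:e onto {4:e}
drop 6:i onto {3:o}
ground layer = {0:c, 4:e}
drop-orders for the pieces not yet dropped (sum over which currently-grounded one goes next):
  1 to go: {1} 1  {5} 1  {6} 1
  2 to go: {1,5} 2  {1,6} 2  {3,6} 1  {4,5} 1  {5,6} 2
  3 to go: {1,3,6} 3  {1,4,5} 3  {1,5,6} 6  {2,3,6} 1  {3,5,6} 3  {4,5,6} 3
  4 to go: {1,2,3,6} 4  {1,3,5,6} 12  {1,4,5,6} 12  {2,3,5,6} 4  {3,4,5,6} 6
  5 to go: {0,1,2,3,6} 4  {1,2,3,5,6} 20  {1,3,4,5,6} 30  {2,3,4,5,6} 10
  if 0:c drops first: 60 orders
  if 4:e drops first: 24 orders
heap linearizations: 84

84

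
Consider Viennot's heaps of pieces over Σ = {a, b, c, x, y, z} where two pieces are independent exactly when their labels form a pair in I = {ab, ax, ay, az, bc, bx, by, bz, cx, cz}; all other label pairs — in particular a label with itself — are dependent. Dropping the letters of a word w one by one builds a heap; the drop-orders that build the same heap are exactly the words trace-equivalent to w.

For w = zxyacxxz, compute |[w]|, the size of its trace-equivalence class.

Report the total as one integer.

drop 0:z onto floor
drop 1:x onto {0:z}
drop 2:y onto {1:x}
drop 3:a onto floor
drop 4:c onto {2:y, 3:a}
drop 5:x onto {2:y}
drop 6:x onto {5:x}
drop 7:z onto {6:x}
ground layer = {0:z, 3:a}
drop-orders for the pieces not yet dropped (sum over which currently-grounded one goes next):
  1 to go: {4} 1  {7} 1
  2 to go: {3,4} 1  {4,7} 2  {6,7} 1
  3 to go: {3,4,7} 3  {4,6,7} 3  {5,6,7} 1
  4 to go: {3,4,6,7} 6  {4,5,6,7} 4
  5 to go: {2,4,5,6,7} 4  {3,4,5,6,7} 10
  6 to go: {1,2,4,5,6,7} 4  {2,3,4,5,6,7} 14
  if 0:z drops first: 18 orders
  if 3:a drops first: 4 orders
heap linearizations: 22

22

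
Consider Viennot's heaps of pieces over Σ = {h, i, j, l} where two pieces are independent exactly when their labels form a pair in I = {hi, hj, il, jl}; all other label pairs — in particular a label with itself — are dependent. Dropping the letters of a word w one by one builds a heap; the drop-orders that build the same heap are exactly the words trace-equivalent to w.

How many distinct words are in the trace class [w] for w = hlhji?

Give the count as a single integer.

10

0(h) covers ∅
1(l) covers 0:h
2(h) covers 1:l
3(j) covers ∅
4(i) covers 3:j
floor of heap: 0:h, 3:j
completions by unplaced set U, small U first (add the entries for U minus each lowest piece of U):
  |U|=1: {2}:1  {4}:1
  |U|=2: {1,2}:1  {2,4}:2  {3,4}:1
  |U|=3: {0,1,2}:1  {1,2,4}:3  {2,3,4}:3
  start at 0(h): 6
  start at 3(j): 4
sum over floor = 10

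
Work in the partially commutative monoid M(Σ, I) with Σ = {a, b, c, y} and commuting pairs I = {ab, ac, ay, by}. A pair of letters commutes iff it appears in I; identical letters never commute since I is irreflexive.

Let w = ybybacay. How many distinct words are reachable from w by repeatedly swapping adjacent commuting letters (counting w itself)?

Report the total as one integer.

168

piece 0:y — minimal
piece 1:b — minimal
piece 2:y rests on {0:y}
piece 3:b rests on {1:b}
piece 4:a — minimal
piece 5:c rests on {2:y, 3:b}
piece 6:a rests on {4:a}
piece 7:y rests on {5:c}
minimal pieces: {0:y, 1:b, 4:a}
ways to finish when only these pieces remain (= sum over removing one remaining piece with nothing left below it):
  1 left: {6}→1  {7}→1
  2 left: {4,6}→1  {5,7}→1  {6,7}→2
  3 left: {2,5,7}→1  {3,5,7}→1  {4,6,7}→3  {5,6,7}→3
  4 left: {0,2,5,7}→1  {1,3,5,7}→1  {2,3,5,7}→2  {2,5,6,7}→4  {3,5,6,7}→4  {4,5,6,7}→6
  5 left: {0,2,3,5,7}→3  {0,2,5,6,7}→5  {1,2,3,5,7}→3  {1,3,5,6,7}→5  {2,3,5,6,7}→10  {2,4,5,6,7}→10  {3,4,5,6,7}→10
  6 left: {0,1,2,3,5,7}→6  {0,2,3,5,6,7}→18  {0,2,4,5,6,7}→15  {1,2,3,5,6,7}→18  {1,3,4,5,6,7}→15  {2,3,4,5,6,7}→30
  placing 0:y first → 63 extensions
  placing 1:b first → 63 extensions
  placing 4:a first → 42 extensions
total linear extensions = 168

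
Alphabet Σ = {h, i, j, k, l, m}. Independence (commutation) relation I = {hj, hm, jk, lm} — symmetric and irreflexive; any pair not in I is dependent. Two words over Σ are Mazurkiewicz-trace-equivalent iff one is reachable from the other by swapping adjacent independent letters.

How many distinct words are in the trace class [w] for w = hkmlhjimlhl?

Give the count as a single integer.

piece 0:h — minimal
piece 1:k rests on {0:h}
piece 2:m rests on {1:k}
piece 3:l rests on {1:k}
piece 4:h rests on {3:l}
piece 5:j rests on {2:m, 3:l}
piece 6:i rests on {4:h, 5:j}
piece 7:m rests on {6:i}
piece 8:l rests on {6:i}
piece 9:h rests on {8:l}
piece 10:l rests on {9:h}
minimal pieces: {0:h}
ways to finish when only these pieces remain (= sum over removing one remaining piece with nothing left below it):
  1 left: {7}→1  {10}→1
  2 left: {7,10}→2  {9,10}→1
  3 left: {7,9,10}→3  {8,9,10}→1
  4 left: {7,8,9,10}→4
  5 left: {6,7,8,9,10}→4
  6 left: {4,6,7,8,9,10}→4  {5,6,7,8,9,10}→4
  7 left: {2,5,6,7,8,9,10}→4  {4,5,6,7,8,9,10}→8
  8 left: {2,4,5,6,7,8,9,10}→12  {3,4,5,6,7,8,9,10}→8
  9 left: {2,3,4,5,6,7,8,9,10}→20
  placing 0:h first → 20 extensions

20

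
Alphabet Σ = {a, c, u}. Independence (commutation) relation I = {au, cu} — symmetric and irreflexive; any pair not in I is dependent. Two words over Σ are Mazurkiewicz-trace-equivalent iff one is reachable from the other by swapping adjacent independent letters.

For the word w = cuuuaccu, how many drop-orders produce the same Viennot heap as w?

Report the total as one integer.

#0=c has no predecessor
#1=u has no predecessor
#2=u depends on [1:u]
#3=u depends on [2:u]
#4=a depends on [0:c]
#5=c depends on [4:a]
#6=c depends on [5:c]
#7=u depends on [3:u]
sources: [0:c, 1:u]
N(rest) = Σ N(rest − s) over sources s of rest; N(one piece) = 1:
  size 1 → [6]=1  [7]=1
  size 2 → [3,7]=1  [5,6]=1  [6,7]=2
  size 3 → [2,3,7]=1  [3,6,7]=3  [4,5,6]=1  [5,6,7]=3
  size 4 → [0,4,5,6]=1  [1,2,3,7]=1  [2,3,6,7]=4  [3,5,6,7]=6  [4,5,6,7]=4
  size 5 → [0,4,5,6,7]=5  [1,2,3,6,7]=5  [2,3,5,6,7]=10  [3,4,5,6,7]=10
  size 6 → [0,3,4,5,6,7]=15  [1,2,3,5,6,7]=15  [2,3,4,5,6,7]=20
  first=0(c) contributes 35
  first=1(u) contributes 35
|[w]| = 70

70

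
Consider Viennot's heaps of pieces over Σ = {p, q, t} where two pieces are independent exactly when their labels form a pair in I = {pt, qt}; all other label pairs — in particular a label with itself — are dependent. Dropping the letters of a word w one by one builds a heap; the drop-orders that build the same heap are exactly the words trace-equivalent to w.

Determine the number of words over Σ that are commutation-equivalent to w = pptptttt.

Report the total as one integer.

drop 0:p onto floor
drop 1:p onto {0:p}
drop 2:t onto floor
drop 3:p onto {1:p}
drop 4:t onto {2:t}
drop 5:t onto {4:t}
drop 6:t onto {5:t}
drop 7:t onto {6:t}
ground layer = {0:p, 2:t}
drop-orders for the pieces not yet dropped (sum over which currently-grounded one goes next):
  1 to go: {3} 1  {7} 1
  2 to go: {1,3} 1  {3,7} 2  {6,7} 1
  3 to go: {0,1,3} 1  {1,3,7} 3  {3,6,7} 3  {5,6,7} 1
  4 to go: {0,1,3,7} 4  {1,3,6,7} 6  {3,5,6,7} 4  {4,5,6,7} 1
  5 to go: {0,1,3,6,7} 10  {1,3,5,6,7} 10  {2,4,5,6,7} 1  {3,4,5,6,7} 5
  6 to go: {0,1,3,5,6,7} 20  {1,3,4,5,6,7} 15  {2,3,4,5,6,7} 6
  if 0:p drops first: 21 orders
  if 2:t drops first: 35 orders
heap linearizations: 56

56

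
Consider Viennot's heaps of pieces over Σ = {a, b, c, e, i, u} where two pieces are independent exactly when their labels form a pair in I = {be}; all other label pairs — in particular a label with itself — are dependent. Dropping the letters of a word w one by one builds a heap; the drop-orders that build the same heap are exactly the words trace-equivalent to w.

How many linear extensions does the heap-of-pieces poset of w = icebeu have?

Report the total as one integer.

3

0(i) covers ∅
1(c) covers 0:i
2(e) covers 1:c
3(b) covers 1:c
4(e) covers 2:e
5(u) covers 3:b, 4:e
floor of heap: 0:i
completions by unplaced set U, small U first (add the entries for U minus each lowest piece of U):
  |U|=1: {5}:1
  |U|=2: {3,5}:1  {4,5}:1
  |U|=3: {2,4,5}:1  {3,4,5}:2
  |U|=4: {2,3,4,5}:3
  start at 0(i): 3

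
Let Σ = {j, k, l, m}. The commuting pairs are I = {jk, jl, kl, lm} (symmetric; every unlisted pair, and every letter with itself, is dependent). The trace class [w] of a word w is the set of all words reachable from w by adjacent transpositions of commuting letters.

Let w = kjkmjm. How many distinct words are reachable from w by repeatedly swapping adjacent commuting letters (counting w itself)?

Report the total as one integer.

3

0(k) covers ∅
1(j) covers ∅
2(k) covers 0:k
3(m) covers 1:j, 2:k
4(j) covers 3:m
5(m) covers 4:j
floor of heap: 0:k, 1:j
completions by unplaced set U, small U first (add the entries for U minus each lowest piece of U):
  |U|=1: {5}:1
  |U|=2: {4,5}:1
  |U|=3: {3,4,5}:1
  |U|=4: {1,3,4,5}:1  {2,3,4,5}:1
  start at 0(k): 2
  start at 1(j): 1
sum over floor = 3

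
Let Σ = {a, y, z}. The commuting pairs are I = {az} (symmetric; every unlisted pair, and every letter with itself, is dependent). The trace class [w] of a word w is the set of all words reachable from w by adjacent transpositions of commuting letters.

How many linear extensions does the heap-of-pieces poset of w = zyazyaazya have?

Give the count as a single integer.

6

#0=z has no predecessor
#1=y depends on [0:z]
#2=a depends on [1:y]
#3=z depends on [1:y]
#4=y depends on [2:a, 3:z]
#5=a depends on [4:y]
#6=a depends on [5:a]
#7=z depends on [4:y]
#8=y depends on [6:a, 7:z]
#9=a depends on [8:y]
sources: [0:z]
N(rest) = Σ N(rest − s) over sources s of rest; N(one piece) = 1:
  size 1 → [9]=1
  size 2 → [8,9]=1
  size 3 → [6,8,9]=1  [7,8,9]=1
  size 4 → [5,6,8,9]=1  [6,7,8,9]=2
  size 5 → [5,6,7,8,9]=3
  size 6 → [4,5,6,7,8,9]=3
  size 7 → [2,4,5,6,7,8,9]=3  [3,4,5,6,7,8,9]=3
  size 8 → [2,3,4,5,6,7,8,9]=6
  first=0(z) contributes 6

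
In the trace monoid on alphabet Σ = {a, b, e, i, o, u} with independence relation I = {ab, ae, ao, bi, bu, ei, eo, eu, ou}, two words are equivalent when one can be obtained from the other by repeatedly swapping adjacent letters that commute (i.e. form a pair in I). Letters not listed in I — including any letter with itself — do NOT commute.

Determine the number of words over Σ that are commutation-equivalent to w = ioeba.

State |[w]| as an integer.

11

#0=i has no predecessor
#1=o depends on [0:i]
#2=e has no predecessor
#3=b depends on [1:o, 2:e]
#4=a depends on [0:i]
sources: [0:i, 2:e]
N(rest) = Σ N(rest − s) over sources s of rest; N(one piece) = 1:
  size 1 → [3]=1  [4]=1
  size 2 → [1,3]=1  [2,3]=1  [3,4]=2
  size 3 → [1,2,3]=2  [1,3,4]=3  [2,3,4]=3
  first=0(i) contributes 8
  first=2(e) contributes 3
|[w]| = 11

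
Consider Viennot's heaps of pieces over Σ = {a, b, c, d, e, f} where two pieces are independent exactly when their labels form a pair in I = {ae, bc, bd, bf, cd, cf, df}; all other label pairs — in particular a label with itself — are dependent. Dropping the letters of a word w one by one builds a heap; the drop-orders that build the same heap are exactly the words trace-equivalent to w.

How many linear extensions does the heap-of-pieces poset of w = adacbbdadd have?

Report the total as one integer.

12

0(a) covers ∅
1(d) covers 0:a
2(a) covers 1:d
3(c) covers 2:a
4(b) covers 2:a
5(b) covers 4:b
6(d) covers 2:a
7(a) covers 3:c, 5:b, 6:d
8(d) covers 7:a
9(d) covers 8:d
floor of heap: 0:a
completions by unplaced set U, small U first (add the entries for U minus each lowest piece of U):
  |U|=1: {9}:1
  |U|=2: {8,9}:1
  |U|=3: {7,8,9}:1
  |U|=4: {3,7,8,9}:1  {5,7,8,9}:1  {6,7,8,9}:1
  |U|=5: {3,5,7,8,9}:2  {3,6,7,8,9}:2  {4,5,7,8,9}:1  {5,6,7,8,9}:2
  |U|=6: {3,4,5,7,8,9}:3  {3,5,6,7,8,9}:6  {4,5,6,7,8,9}:3
  |U|=7: {3,4,5,6,7,8,9}:12
  |U|=8: {2,3,4,5,6,7,8,9}:12
  start at 0(a): 12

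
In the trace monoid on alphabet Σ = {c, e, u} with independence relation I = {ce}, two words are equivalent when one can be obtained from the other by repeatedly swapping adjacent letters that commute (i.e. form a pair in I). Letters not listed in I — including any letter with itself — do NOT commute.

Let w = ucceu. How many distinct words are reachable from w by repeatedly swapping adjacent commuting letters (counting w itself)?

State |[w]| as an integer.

3

piece 0:u — minimal
piece 1:c rests on {0:u}
piece 2:c rests on {1:c}
piece 3:e rests on {0:u}
piece 4:u rests on {2:c, 3:e}
minimal pieces: {0:u}
ways to finish when only these pieces remain (= sum over removing one remaining piece with nothing left below it):
  1 left: {4}→1
  2 left: {2,4}→1  {3,4}→1
  3 left: {1,2,4}→1  {2,3,4}→2
  placing 0:u first → 3 extensions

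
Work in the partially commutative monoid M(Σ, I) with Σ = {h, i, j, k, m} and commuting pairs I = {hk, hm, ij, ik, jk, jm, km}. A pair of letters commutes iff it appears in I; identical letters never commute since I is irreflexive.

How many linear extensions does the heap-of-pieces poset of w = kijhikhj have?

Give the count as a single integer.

#0=k has no predecessor
#1=i has no predecessor
#2=j has no predecessor
#3=h depends on [1:i, 2:j]
#4=i depends on [3:h]
#5=k depends on [0:k]
#6=h depends on [4:i]
#7=j depends on [6:h]
sources: [0:k, 1:i, 2:j]
N(rest) = Σ N(rest − s) over sources s of rest; N(one piece) = 1:
  size 1 → [5]=1  [7]=1
  size 2 → [0,5]=1  [5,7]=2  [6,7]=1
  size 3 → [0,5,7]=3  [4,6,7]=1  [5,6,7]=3
  size 4 → [0,5,6,7]=6  [3,4,6,7]=1  [4,5,6,7]=4
  size 5 → [0,4,5,6,7]=10  [1,3,4,6,7]=1  [2,3,4,6,7]=1  [3,4,5,6,7]=5
  size 6 → [0,3,4,5,6,7]=15  [1,2,3,4,6,7]=2  [1,3,4,5,6,7]=6  [2,3,4,5,6,7]=6
  first=0(k) contributes 14
  first=1(i) contributes 21
  first=2(j) contributes 21
|[w]| = 56

56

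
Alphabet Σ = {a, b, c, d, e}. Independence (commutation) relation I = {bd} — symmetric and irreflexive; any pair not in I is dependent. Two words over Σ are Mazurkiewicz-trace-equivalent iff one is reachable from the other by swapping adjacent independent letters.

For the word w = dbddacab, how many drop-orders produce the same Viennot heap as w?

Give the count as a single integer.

0(d) covers ∅
1(b) covers ∅
2(d) covers 0:d
3(d) covers 2:d
4(a) covers 1:b, 3:d
5(c) covers 4:a
6(a) covers 5:c
7(b) covers 6:a
floor of heap: 0:d, 1:b
completions by unplaced set U, small U first (add the entries for U minus each lowest piece of U):
  |U|=1: {7}:1
  |U|=2: {6,7}:1
  |U|=3: {5,6,7}:1
  |U|=4: {4,5,6,7}:1
  |U|=5: {1,4,5,6,7}:1  {3,4,5,6,7}:1
  |U|=6: {1,3,4,5,6,7}:2  {2,3,4,5,6,7}:1
  start at 0(d): 3
  start at 1(b): 1
sum over floor = 4

4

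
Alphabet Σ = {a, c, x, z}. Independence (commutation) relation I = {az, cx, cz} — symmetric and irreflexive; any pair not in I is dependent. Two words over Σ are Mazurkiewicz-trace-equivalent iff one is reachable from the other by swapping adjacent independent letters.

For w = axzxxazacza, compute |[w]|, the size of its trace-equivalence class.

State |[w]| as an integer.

drop 0:a onto floor
drop 1:x onto {0:a}
drop 2:z onto {1:x}
drop 3:x onto {2:z}
drop 4:x onto {3:x}
drop 5:a onto {4:x}
drop 6:z onto {4:x}
drop 7:a onto {5:a}
drop 8:c onto {7:a}
drop 9:z onto {6:z}
drop 10:a onto {8:c}
ground layer = {0:a}
drop-orders for the pieces not yet dropped (sum over which currently-grounded one goes next):
  1 to go: {9} 1  {10} 1
  2 to go: {6,9} 1  {8,10} 1  {9,10} 2
  3 to go: {6,9,10} 3  {7,8,10} 1  {8,9,10} 3
  4 to go: {5,7,8,10} 1  {6,8,9,10} 6  {7,8,9,10} 4
  5 to go: {5,7,8,9,10} 5  {6,7,8,9,10} 10
  6 to go: {5,6,7,8,9,10} 15
  7 to go: {4,5,6,7,8,9,10} 15
  8 to go: {3,4,5,6,7,8,9,10} 15
  9 to go: {2,3,4,5,6,7,8,9,10} 15
  if 0:a drops first: 15 orders

15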